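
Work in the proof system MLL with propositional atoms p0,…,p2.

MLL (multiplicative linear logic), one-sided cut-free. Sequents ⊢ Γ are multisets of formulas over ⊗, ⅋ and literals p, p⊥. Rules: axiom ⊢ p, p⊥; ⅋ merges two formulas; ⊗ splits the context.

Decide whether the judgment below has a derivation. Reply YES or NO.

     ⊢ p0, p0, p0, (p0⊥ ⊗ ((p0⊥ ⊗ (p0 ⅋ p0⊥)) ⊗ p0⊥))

Derivation trace:
[⊗]  ⊢ p0, p0, p0, (p0⊥ ⊗ ((p0⊥ ⊗ (p0 ⅋ p0⊥)) ⊗ p0⊥))
  [Ax]  ⊢ p0, p0⊥
  [⊗]  ⊢ p0, p0, ((p0⊥ ⊗ (p0 ⅋ p0⊥)) ⊗ p0⊥)
    [⊗]  ⊢ p0, (p0⊥ ⊗ (p0 ⅋ p0⊥))
      [Ax]  ⊢ p0, p0⊥
      [⅋]  ⊢ (p0 ⅋ p0⊥)
        [Ax]  ⊢ p0, p0⊥
    [Ax]  ⊢ p0, p0⊥

Result: YES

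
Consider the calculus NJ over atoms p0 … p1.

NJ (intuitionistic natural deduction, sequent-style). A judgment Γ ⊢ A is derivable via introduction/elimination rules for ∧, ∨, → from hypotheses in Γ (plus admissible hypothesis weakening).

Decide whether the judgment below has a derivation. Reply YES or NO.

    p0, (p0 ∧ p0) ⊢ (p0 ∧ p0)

Derivation (root first):
[Wk] p0, (p0 ∧ p0) ⊢ (p0 ∧ p0)
  [∧I] p0 ⊢ (p0 ∧ p0)
    [Ax] p0 ⊢ p0
    [Ax] p0 ⊢ p0

Result: YES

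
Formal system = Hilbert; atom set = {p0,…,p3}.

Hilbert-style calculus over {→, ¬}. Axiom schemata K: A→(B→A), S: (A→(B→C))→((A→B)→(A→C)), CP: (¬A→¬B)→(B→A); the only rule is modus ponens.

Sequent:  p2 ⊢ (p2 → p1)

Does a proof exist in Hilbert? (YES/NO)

Search for a countermodel by truth-table:
  v=0000: Γ:[p2=F] Δ:[(p2 → p1)=T] refutes=False
  v=0001: Γ:[p2=F] Δ:[(p2 → p1)=T] refutes=False
  v=0010: Γ:[p2=T] Δ:[(p2 → p1)=F] refutes=True  ← countermodel

Result: NO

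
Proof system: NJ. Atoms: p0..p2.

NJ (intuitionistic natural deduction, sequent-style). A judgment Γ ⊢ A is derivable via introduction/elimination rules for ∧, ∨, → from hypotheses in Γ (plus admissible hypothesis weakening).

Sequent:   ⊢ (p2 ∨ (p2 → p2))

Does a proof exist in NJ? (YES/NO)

Derivation trace:
[∨I₂]  ⊢ (p2 ∨ (p2 → p2))
  [→I]  ⊢ (p2 → p2)
    [Ax] p2 ⊢ p2

Result: YES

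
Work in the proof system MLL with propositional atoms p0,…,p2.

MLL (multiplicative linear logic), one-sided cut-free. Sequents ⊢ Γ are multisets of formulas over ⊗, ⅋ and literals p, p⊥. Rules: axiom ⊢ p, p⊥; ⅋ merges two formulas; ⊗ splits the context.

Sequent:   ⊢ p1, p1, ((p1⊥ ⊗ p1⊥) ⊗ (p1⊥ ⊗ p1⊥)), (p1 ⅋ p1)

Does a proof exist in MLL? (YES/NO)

Derivation (root first):
[⅋]  ⊢ p1, p1, ((p1⊥ ⊗ p1⊥) ⊗ (p1⊥ ⊗ p1⊥)), (p1 ⅋ p1)
  [⊗]  ⊢ p1, p1, p1, p1, ((p1⊥ ⊗ p1⊥) ⊗ (p1⊥ ⊗ p1⊥))
    [⊗]  ⊢ p1, p1, (p1⊥ ⊗ p1⊥)
      [Ax]  ⊢ p1, p1⊥
      [Ax]  ⊢ p1, p1⊥
    [⊗]  ⊢ p1, p1, (p1⊥ ⊗ p1⊥)
      [Ax]  ⊢ p1, p1⊥
      [Ax]  ⊢ p1, p1⊥

Result: YES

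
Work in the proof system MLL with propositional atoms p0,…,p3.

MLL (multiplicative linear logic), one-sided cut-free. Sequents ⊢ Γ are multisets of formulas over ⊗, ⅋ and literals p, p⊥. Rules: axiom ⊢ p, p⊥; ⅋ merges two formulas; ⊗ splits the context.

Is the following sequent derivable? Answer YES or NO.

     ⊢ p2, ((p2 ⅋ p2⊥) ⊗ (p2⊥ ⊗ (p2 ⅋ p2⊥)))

Derivation (root first):
[⊗]  ⊢ p2, ((p2 ⅋ p2⊥) ⊗ (p2⊥ ⊗ (p2 ⅋ p2⊥)))
  [⅋]  ⊢ (p2 ⅋ p2⊥)
    [Ax]  ⊢ p2, p2⊥
  [⊗]  ⊢ p2, (p2⊥ ⊗ (p2 ⅋ p2⊥))
    [Ax]  ⊢ p2, p2⊥
    [⅋]  ⊢ (p2 ⅋ p2⊥)
      [Ax]  ⊢ p2, p2⊥

Result: YES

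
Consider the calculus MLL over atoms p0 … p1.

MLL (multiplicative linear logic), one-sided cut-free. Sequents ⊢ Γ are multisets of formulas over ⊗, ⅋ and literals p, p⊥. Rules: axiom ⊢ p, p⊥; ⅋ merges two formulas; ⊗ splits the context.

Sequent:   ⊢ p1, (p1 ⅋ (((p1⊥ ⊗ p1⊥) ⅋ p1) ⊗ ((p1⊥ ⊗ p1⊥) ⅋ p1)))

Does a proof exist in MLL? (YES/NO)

Derivation (root first):
[⅋]  ⊢ p1, (p1 ⅋ (((p1⊥ ⊗ p1⊥) ⅋ p1) ⊗ ((p1⊥ ⊗ p1⊥) ⅋ p1)))
  [⊗]  ⊢ p1, p1, (((p1⊥ ⊗ p1⊥) ⅋ p1) ⊗ ((p1⊥ ⊗ p1⊥) ⅋ p1))
    [⅋]  ⊢ p1, ((p1⊥ ⊗ p1⊥) ⅋ p1)
      [⊗]  ⊢ p1, p1, (p1⊥ ⊗ p1⊥)
        [Ax]  ⊢ p1, p1⊥
        [Ax]  ⊢ p1, p1⊥
    [⅋]  ⊢ p1, ((p1⊥ ⊗ p1⊥) ⅋ p1)
      [⊗]  ⊢ p1, p1, (p1⊥ ⊗ p1⊥)
        [Ax]  ⊢ p1, p1⊥
        [Ax]  ⊢ p1, p1⊥

Result: YES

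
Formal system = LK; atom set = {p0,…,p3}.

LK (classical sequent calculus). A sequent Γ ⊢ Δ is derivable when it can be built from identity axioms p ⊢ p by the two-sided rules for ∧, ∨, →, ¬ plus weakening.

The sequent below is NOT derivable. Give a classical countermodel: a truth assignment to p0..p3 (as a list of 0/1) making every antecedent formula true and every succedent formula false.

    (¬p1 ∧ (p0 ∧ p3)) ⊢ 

Enumerate valuations to refute Γ ⊢ Δ:
  v=0000: Γ:[(¬p1 ∧ (p0 ∧ p3))=F] Δ:[] refutes=False
  v=0001: Γ:[(¬p1 ∧ (p0 ∧ p3))=F] Δ:[] refutes=False
  v=0010: Γ:[(¬p1 ∧ (p0 ∧ p3))=F] Δ:[] refutes=False
  v=0011: Γ:[(¬p1 ∧ (p0 ∧ p3))=F] Δ:[] refutes=False
  v=0100: Γ:[(¬p1 ∧ (p0 ∧ p3))=F] Δ:[] refutes=False
  v=0101: Γ:[(¬p1 ∧ (p0 ∧ p3))=F] Δ:[] refutes=False
  v=0110: Γ:[(¬p1 ∧ (p0 ∧ p3))=F] Δ:[] refutes=False
  v=0111: Γ:[(¬p1 ∧ (p0 ∧ p3))=F] Δ:[] refutes=False
  v=1000: Γ:[(¬p1 ∧ (p0 ∧ p3))=F] Δ:[] refutes=False
  v=1001: Γ:[(¬p1 ∧ (p0 ∧ p3))=T] Δ:[] refutes=True  ← countermodel

Result: [1, 0, 0, 1]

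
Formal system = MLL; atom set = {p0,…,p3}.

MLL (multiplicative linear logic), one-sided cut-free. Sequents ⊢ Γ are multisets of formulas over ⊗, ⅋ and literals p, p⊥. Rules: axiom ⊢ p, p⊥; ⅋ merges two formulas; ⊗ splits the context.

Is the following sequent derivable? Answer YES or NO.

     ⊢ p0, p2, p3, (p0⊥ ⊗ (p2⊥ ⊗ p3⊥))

Derivation trace:
[⊗]  ⊢ p0, p2, p3, (p0⊥ ⊗ (p2⊥ ⊗ p3⊥))
  [Ax]  ⊢ p0, p0⊥
  [⊗]  ⊢ p2, p3, (p2⊥ ⊗ p3⊥)
    [Ax]  ⊢ p2, p2⊥
    [Ax]  ⊢ p3, p3⊥

Result: YES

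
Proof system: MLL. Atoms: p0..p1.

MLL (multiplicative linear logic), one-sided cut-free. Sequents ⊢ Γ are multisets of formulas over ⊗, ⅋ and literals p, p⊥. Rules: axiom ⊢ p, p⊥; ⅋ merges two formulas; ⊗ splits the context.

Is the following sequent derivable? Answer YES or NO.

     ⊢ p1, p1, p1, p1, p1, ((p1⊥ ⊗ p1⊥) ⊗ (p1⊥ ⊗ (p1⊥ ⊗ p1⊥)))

Derivation (root first):
[⊗]  ⊢ p1, p1, p1, p1, p1, ((p1⊥ ⊗ p1⊥) ⊗ (p1⊥ ⊗ (p1⊥ ⊗ p1⊥)))
  [⊗]  ⊢ p1, p1, (p1⊥ ⊗ p1⊥)
    [Ax]  ⊢ p1, p1⊥
    [Ax]  ⊢ p1, p1⊥
  [⊗]  ⊢ p1, p1, p1, (p1⊥ ⊗ (p1⊥ ⊗ p1⊥))
    [Ax]  ⊢ p1, p1⊥
    [⊗]  ⊢ p1, p1, (p1⊥ ⊗ p1⊥)
      [Ax]  ⊢ p1, p1⊥
      [Ax]  ⊢ p1, p1⊥

Result: YES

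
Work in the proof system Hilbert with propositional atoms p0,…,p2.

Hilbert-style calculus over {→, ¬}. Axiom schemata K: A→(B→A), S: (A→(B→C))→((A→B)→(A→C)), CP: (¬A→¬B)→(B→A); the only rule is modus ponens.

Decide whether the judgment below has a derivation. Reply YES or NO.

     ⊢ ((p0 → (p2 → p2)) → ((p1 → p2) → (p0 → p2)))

Truth-table refutation:
  v=000: Γ:[] Δ:[((p0 → (p2 → p2)) → ((p1 → p2) → (p0 → p2)))=T] refutes=False
  v=001: Γ:[] Δ:[((p0 → (p2 → p2)) → ((p1 → p2) → (p0 → p2)))=T] refutes=False
  v=010: Γ:[] Δ:[((p0 → (p2 → p2)) → ((p1 → p2) → (p0 → p2)))=T] refutes=False
  v=011: Γ:[] Δ:[((p0 → (p2 → p2)) → ((p1 → p2) → (p0 → p2)))=T] refutes=False
  v=100: Γ:[] Δ:[((p0 → (p2 → p2)) → ((p1 → p2) → (p0 → p2)))=F] refutes=True  ← countermodel

Result: NO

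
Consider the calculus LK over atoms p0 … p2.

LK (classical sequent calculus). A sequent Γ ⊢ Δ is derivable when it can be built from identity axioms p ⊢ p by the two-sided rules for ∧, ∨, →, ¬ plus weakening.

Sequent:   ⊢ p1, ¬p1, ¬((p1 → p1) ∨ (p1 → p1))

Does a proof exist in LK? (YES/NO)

Proof tree:
[¬R]  ⊢ p1, ¬p1, ¬((p1 → p1) ∨ (p1 → p1))
  [¬R] ((p1 → p1) ∨ (p1 → p1)) ⊢ p1, ¬p1
    [∨L] p1, ((p1 → p1) ∨ (p1 → p1)) ⊢ p1
      [→L] p1, (p1 → p1) ⊢ p1
        [Ax] p1 ⊢ p1
        [Ax] p1 ⊢ p1
      [→L] p1, (p1 → p1) ⊢ p1
        [Ax] p1 ⊢ p1
        [Ax] p1 ⊢ p1

Result: YES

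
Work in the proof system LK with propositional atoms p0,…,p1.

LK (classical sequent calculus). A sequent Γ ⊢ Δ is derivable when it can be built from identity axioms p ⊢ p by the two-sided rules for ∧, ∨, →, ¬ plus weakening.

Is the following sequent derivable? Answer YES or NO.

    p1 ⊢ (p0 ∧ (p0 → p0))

Truth-table refutation:
  v=00: Γ:[p1=F] Δ:[(p0 ∧ (p0 → p0))=F] refutes=False
  v=01: Γ:[p1=T] Δ:[(p0 ∧ (p0 → p0))=F] refutes=True  ← countermodel

Result: NO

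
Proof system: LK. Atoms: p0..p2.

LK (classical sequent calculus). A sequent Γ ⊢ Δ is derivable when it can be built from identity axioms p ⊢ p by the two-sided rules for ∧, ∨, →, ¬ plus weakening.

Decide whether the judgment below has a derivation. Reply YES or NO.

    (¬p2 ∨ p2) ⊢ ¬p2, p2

Proof tree:
[∨L] (¬p2 ∨ p2) ⊢ ¬p2, p2
  [¬R] ¬p2 ⊢ ¬p2
    [¬L] p2, ¬p2 ⊢ 
      [Ax] p2 ⊢ p2
  [Ax] p2 ⊢ p2

Result: YES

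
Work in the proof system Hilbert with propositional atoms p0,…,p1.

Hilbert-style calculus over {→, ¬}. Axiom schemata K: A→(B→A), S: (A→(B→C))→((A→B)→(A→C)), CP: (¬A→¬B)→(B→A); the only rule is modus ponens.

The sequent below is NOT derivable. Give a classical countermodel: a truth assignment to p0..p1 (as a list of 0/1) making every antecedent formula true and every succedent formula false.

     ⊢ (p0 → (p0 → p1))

Enumerate valuations to refute Γ ⊢ Δ:
  v=00: Γ:[] Δ:[(p0 → (p0 → p1))=T] refutes=False
  v=01: Γ:[] Δ:[(p0 → (p0 → p1))=T] refutes=False
  v=10: Γ:[] Δ:[(p0 → (p0 → p1))=F] refutes=True  ← countermodel

Result: [1, 0]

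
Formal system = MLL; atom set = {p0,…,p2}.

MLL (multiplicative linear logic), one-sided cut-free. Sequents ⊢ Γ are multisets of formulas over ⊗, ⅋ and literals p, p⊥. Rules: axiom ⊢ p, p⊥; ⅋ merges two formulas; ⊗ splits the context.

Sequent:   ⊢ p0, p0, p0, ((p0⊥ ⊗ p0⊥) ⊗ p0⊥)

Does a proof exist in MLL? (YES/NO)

Derivation (root first):
[⊗]  ⊢ p0, p0, p0, ((p0⊥ ⊗ p0⊥) ⊗ p0⊥)
  [⊗]  ⊢ p0, p0, (p0⊥ ⊗ p0⊥)
    [Ax]  ⊢ p0, p0⊥
    [Ax]  ⊢ p0, p0⊥
  [Ax]  ⊢ p0, p0⊥

Result: YES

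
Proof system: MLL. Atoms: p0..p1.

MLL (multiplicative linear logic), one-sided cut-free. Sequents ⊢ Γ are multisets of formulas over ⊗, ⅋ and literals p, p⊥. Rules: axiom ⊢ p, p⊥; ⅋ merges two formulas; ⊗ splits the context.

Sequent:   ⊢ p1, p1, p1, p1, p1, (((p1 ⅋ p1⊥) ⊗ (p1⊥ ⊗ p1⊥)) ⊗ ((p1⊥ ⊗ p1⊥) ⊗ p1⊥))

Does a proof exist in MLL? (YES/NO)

Proof tree:
[⊗]  ⊢ p1, p1, p1, p1, p1, (((p1 ⅋ p1⊥) ⊗ (p1⊥ ⊗ p1⊥)) ⊗ ((p1⊥ ⊗ p1⊥) ⊗ p1⊥))
  [⊗]  ⊢ p1, p1, ((p1 ⅋ p1⊥) ⊗ (p1⊥ ⊗ p1⊥))
    [⅋]  ⊢ (p1 ⅋ p1⊥)
      [Ax]  ⊢ p1, p1⊥
    [⊗]  ⊢ p1, p1, (p1⊥ ⊗ p1⊥)
      [Ax]  ⊢ p1, p1⊥
      [Ax]  ⊢ p1, p1⊥
  [⊗]  ⊢ p1, p1, p1, ((p1⊥ ⊗ p1⊥) ⊗ p1⊥)
    [⊗]  ⊢ p1, p1, (p1⊥ ⊗ p1⊥)
      [Ax]  ⊢ p1, p1⊥
      [Ax]  ⊢ p1, p1⊥
    [Ax]  ⊢ p1, p1⊥

Result: YES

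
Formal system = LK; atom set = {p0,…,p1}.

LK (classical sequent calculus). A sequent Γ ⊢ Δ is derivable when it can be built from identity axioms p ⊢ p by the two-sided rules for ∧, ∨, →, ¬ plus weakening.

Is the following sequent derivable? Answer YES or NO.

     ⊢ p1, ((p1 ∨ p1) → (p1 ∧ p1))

Derivation (root first):
[→R]  ⊢ p1, ((p1 ∨ p1) → (p1 ∧ p1))
  [WR] (p1 ∨ p1) ⊢ (p1 ∧ p1), p1
    [∨L] (p1 ∨ p1) ⊢ (p1 ∧ p1)
      [∧R] p1 ⊢ (p1 ∧ p1)
        [Ax] p1 ⊢ p1
        [Ax] p1 ⊢ p1
      [∧R] p1 ⊢ (p1 ∧ p1)
        [Ax] p1 ⊢ p1
        [Ax] p1 ⊢ p1

Result: YES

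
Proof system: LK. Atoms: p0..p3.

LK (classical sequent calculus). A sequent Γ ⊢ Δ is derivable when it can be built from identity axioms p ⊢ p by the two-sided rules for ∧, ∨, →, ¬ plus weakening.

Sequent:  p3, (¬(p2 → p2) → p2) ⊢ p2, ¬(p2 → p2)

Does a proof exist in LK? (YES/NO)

Search for a countermodel by truth-table:
  v=0000: Γ:[p3=F, (¬(p2 → p2) → p2)=T] Δ:[p2=F, ¬(p2 → p2)=F] refutes=False
  v=0001: Γ:[p3=T, (¬(p2 → p2) → p2)=T] Δ:[p2=F, ¬(p2 → p2)=F] refutes=True  ← countermodel

Result: NO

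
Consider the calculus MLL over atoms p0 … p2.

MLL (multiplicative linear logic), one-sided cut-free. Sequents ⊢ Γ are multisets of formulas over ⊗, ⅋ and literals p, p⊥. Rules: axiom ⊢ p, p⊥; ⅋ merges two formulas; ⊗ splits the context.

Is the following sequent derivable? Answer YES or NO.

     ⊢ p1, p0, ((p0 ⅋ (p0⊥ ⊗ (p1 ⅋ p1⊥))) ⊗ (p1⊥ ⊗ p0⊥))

Proof tree:
[⊗]  ⊢ p1, p0, ((p0 ⅋ (p0⊥ ⊗ (p1 ⅋ p1⊥))) ⊗ (p1⊥ ⊗ p0⊥))
  [⅋]  ⊢ (p0 ⅋ (p0⊥ ⊗ (p1 ⅋ p1⊥)))
    [⊗]  ⊢ p0, (p0⊥ ⊗ (p1 ⅋ p1⊥))
      [Ax]  ⊢ p0, p0⊥
      [⅋]  ⊢ (p1 ⅋ p1⊥)
        [Ax]  ⊢ p1, p1⊥
  [⊗]  ⊢ p1, p0, (p1⊥ ⊗ p0⊥)
    [Ax]  ⊢ p1, p1⊥
    [Ax]  ⊢ p0, p0⊥

Result: YES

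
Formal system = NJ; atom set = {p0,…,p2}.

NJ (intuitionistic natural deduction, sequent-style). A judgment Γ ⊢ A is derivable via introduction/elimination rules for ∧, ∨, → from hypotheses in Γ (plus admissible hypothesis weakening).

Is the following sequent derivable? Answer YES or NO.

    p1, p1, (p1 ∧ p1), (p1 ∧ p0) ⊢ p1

Derivation (root first):
[Wk] p1, p1, (p1 ∧ p1), (p1 ∧ p0) ⊢ p1
  [Wk] p1, p1, (p1 ∧ p1) ⊢ p1
    [Wk] p1, p1 ⊢ p1
      [Ax] p1 ⊢ p1

Result: YES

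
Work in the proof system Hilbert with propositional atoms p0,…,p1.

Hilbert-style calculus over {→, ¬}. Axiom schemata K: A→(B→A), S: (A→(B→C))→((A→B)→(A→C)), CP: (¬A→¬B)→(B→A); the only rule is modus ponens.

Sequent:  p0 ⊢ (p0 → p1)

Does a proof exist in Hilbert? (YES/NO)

Search for a countermodel by truth-table:
  v=00: Γ:[p0=F] Δ:[(p0 → p1)=T] refutes=False
  v=01: Γ:[p0=F] Δ:[(p0 → p1)=T] refutes=False
  v=10: Γ:[p0=T] Δ:[(p0 → p1)=F] refutes=True  ← countermodel

Result: NO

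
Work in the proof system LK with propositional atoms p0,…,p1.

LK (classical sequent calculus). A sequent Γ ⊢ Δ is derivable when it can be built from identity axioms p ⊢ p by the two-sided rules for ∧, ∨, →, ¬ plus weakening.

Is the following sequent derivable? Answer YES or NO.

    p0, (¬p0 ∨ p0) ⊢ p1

Enumerate valuations to refute Γ ⊢ Δ:
  v=00: Γ:[p0=F, (¬p0 ∨ p0)=T] Δ:[p1=F] refutes=False
  v=01: Γ:[p0=F, (¬p0 ∨ p0)=T] Δ:[p1=T] refutes=False
  v=10: Γ:[p0=T, (¬p0 ∨ p0)=T] Δ:[p1=F] refutes=True  ← countermodel

Result: NO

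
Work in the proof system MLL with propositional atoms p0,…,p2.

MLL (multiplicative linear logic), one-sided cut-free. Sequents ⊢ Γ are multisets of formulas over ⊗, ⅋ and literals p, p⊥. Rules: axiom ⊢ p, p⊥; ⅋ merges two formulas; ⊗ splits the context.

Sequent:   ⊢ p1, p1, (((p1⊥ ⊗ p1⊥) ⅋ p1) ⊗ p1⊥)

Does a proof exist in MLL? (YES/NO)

Proof tree:
[⊗]  ⊢ p1, p1, (((p1⊥ ⊗ p1⊥) ⅋ p1) ⊗ p1⊥)
  [⅋]  ⊢ p1, ((p1⊥ ⊗ p1⊥) ⅋ p1)
    [⊗]  ⊢ p1, p1, (p1⊥ ⊗ p1⊥)
      [Ax]  ⊢ p1, p1⊥
      [Ax]  ⊢ p1, p1⊥
  [Ax]  ⊢ p1, p1⊥

Result: YES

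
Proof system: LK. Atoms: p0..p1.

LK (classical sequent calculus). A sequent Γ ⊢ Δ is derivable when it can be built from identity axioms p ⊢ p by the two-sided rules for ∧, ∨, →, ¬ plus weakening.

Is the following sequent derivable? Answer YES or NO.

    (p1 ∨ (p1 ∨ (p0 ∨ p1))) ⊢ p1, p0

Derivation trace:
[∨L] (p1 ∨ (p1 ∨ (p0 ∨ p1))) ⊢ p1, p0
  [Ax] p1 ⊢ p1
  [∨L] (p1 ∨ (p0 ∨ p1)) ⊢ p1, p0
    [Ax] p1 ⊢ p1
    [∨L] (p0 ∨ p1) ⊢ p1, p0
      [Ax] p0 ⊢ p0
      [Ax] p1 ⊢ p1

Result: YES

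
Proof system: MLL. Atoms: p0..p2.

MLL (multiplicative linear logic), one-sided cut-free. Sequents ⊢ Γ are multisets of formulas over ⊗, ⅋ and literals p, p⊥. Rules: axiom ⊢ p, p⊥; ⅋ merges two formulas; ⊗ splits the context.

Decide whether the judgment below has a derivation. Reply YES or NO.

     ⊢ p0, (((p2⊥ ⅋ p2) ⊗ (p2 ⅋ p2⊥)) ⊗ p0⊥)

Proof tree:
[⊗]  ⊢ p0, (((p2⊥ ⅋ p2) ⊗ (p2 ⅋ p2⊥)) ⊗ p0⊥)
  [⊗]  ⊢ ((p2⊥ ⅋ p2) ⊗ (p2 ⅋ p2⊥))
    [⅋]  ⊢ (p2⊥ ⅋ p2)
      [Ax]  ⊢ p2, p2⊥
    [⅋]  ⊢ (p2 ⅋ p2⊥)
      [Ax]  ⊢ p2, p2⊥
  [Ax]  ⊢ p0, p0⊥

Result: YES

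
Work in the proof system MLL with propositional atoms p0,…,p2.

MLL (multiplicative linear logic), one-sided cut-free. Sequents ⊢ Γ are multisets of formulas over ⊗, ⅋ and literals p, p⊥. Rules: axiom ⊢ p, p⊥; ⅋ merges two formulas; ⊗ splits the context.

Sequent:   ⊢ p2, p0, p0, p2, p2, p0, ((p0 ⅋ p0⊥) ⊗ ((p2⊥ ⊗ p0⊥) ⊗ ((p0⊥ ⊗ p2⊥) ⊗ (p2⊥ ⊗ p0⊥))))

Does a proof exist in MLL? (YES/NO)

Derivation (root first):
[⊗]  ⊢ p2, p0, p0, p2, p2, p0, ((p0 ⅋ p0⊥) ⊗ ((p2⊥ ⊗ p0⊥) ⊗ ((p0⊥ ⊗ p2⊥) ⊗ (p2⊥ ⊗ p0⊥))))
  [⅋]  ⊢ (p0 ⅋ p0⊥)
    [Ax]  ⊢ p0, p0⊥
  [⊗]  ⊢ p2, p0, p0, p2, p2, p0, ((p2⊥ ⊗ p0⊥) ⊗ ((p0⊥ ⊗ p2⊥) ⊗ (p2⊥ ⊗ p0⊥)))
    [⊗]  ⊢ p2, p0, (p2⊥ ⊗ p0⊥)
      [Ax]  ⊢ p2, p2⊥
      [Ax]  ⊢ p0, p0⊥
    [⊗]  ⊢ p0, p2, p2, p0, ((p0⊥ ⊗ p2⊥) ⊗ (p2⊥ ⊗ p0⊥))
      [⊗]  ⊢ p0, p2, (p0⊥ ⊗ p2⊥)
        [Ax]  ⊢ p0, p0⊥
        [Ax]  ⊢ p2, p2⊥
      [⊗]  ⊢ p2, p0, (p2⊥ ⊗ p0⊥)
        [Ax]  ⊢ p2, p2⊥
        [Ax]  ⊢ p0, p0⊥

Result: YES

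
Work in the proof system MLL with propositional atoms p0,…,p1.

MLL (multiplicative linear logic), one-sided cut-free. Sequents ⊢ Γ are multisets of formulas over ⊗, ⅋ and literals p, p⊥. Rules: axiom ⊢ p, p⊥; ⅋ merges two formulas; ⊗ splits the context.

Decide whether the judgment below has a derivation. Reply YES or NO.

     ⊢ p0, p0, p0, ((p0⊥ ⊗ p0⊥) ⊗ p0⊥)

Derivation trace:
[⊗]  ⊢ p0, p0, p0, ((p0⊥ ⊗ p0⊥) ⊗ p0⊥)
  [⊗]  ⊢ p0, p0, (p0⊥ ⊗ p0⊥)
    [Ax]  ⊢ p0, p0⊥
    [Ax]  ⊢ p0, p0⊥
  [Ax]  ⊢ p0, p0⊥

Result: YES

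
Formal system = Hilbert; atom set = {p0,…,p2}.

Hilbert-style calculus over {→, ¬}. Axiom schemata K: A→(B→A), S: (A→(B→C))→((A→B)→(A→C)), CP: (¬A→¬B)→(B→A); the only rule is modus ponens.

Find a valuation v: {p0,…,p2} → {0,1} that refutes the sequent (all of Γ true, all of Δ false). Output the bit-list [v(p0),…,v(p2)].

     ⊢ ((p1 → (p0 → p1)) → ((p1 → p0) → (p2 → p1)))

Truth-table refutation:
  v=000: Γ:[] Δ:[((p1 → (p0 → p1)) → ((p1 → p0) → (p2 → p1)))=T] refutes=False
  v=001: Γ:[] Δ:[((p1 → (p0 → p1)) → ((p1 → p0) → (p2 → p1)))=F] refutes=True  ← countermodel

Result: [0, 0, 1]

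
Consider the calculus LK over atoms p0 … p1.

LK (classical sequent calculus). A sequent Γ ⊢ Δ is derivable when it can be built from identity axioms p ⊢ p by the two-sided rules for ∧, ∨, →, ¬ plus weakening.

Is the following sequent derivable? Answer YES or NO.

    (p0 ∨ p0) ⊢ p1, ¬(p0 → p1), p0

Derivation trace:
[∨L] (p0 ∨ p0) ⊢ p1, ¬(p0 → p1), p0
  [¬R] p0 ⊢ p1, ¬(p0 → p1)
    [→L] p0, (p0 → p1) ⊢ p1
      [Ax] p0 ⊢ p0
      [Ax] p1 ⊢ p1
  [Ax] p0 ⊢ p0

Result: YES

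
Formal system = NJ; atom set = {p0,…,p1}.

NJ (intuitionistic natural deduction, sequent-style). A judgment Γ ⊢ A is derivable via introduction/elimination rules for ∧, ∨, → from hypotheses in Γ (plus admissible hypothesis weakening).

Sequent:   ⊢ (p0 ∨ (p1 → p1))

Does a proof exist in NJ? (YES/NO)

Proof tree:
[∨I₂]  ⊢ (p0 ∨ (p1 → p1))
  [→I]  ⊢ (p1 → p1)
    [Ax] p1 ⊢ p1

Result: YES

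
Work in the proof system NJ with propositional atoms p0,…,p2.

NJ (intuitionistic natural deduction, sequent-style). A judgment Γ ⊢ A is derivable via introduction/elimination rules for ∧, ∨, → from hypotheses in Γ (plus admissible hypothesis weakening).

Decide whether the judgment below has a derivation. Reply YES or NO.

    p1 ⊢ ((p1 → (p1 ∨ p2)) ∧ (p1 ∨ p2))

Derivation (root first):
[∧I] p1 ⊢ ((p1 → (p1 ∨ p2)) ∧ (p1 ∨ p2))
  [→I]  ⊢ (p1 → (p1 ∨ p2))
    [∨I₁] p1 ⊢ (p1 ∨ p2)
      [Ax] p1 ⊢ p1
  [∨I₁] p1 ⊢ (p1 ∨ p2)
    [Ax] p1 ⊢ p1

Result: YES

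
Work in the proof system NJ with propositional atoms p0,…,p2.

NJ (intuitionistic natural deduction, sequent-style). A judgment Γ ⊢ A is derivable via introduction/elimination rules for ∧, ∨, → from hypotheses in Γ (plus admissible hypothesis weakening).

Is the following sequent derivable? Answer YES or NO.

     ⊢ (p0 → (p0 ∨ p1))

Derivation (root first):
[→I]  ⊢ (p0 → (p0 ∨ p1))
  [∨I₁] p0 ⊢ (p0 ∨ p1)
    [Ax] p0 ⊢ p0

Result: YES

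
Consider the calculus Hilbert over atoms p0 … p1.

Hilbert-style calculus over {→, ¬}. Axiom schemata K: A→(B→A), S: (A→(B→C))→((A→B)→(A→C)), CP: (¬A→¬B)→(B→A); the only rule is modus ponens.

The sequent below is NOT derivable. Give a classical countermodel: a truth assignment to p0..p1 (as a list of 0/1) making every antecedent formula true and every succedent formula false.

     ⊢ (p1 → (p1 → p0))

Truth-table refutation:
  v=00: Γ:[] Δ:[(p1 → (p1 → p0))=T] refutes=False
  v=01: Γ:[] Δ:[(p1 → (p1 → p0))=F] refutes=True  ← countermodel

Result: [0, 1]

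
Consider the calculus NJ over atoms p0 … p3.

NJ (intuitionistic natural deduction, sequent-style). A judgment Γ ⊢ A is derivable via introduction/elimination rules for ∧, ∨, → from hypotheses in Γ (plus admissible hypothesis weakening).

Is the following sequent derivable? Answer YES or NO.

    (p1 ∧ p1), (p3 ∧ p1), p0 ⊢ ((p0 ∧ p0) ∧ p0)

Derivation trace:
[∧I] (p1 ∧ p1), (p3 ∧ p1), p0 ⊢ ((p0 ∧ p0) ∧ p0)
  [∧I] (p1 ∧ p1), (p3 ∧ p1), p0 ⊢ (p0 ∧ p0)
    [Wk] p0, (p1 ∧ p1) ⊢ p0
      [Ax] p0 ⊢ p0
    [Wk] p0, (p3 ∧ p1) ⊢ p0
      [Ax] p0 ⊢ p0
  [Wk] p0, (p1 ∧ p1) ⊢ p0
    [Ax] p0 ⊢ p0

Result: YES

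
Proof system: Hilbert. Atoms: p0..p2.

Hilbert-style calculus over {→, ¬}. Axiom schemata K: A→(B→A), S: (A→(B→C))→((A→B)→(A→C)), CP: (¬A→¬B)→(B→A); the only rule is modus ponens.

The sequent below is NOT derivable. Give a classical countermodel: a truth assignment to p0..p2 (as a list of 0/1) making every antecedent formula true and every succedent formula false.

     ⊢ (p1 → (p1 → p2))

Search for a countermodel by truth-table:
  v=000: Γ:[] Δ:[(p1 → (p1 → p2))=T] refutes=False
  v=001: Γ:[] Δ:[(p1 → (p1 → p2))=T] refutes=False
  v=010: Γ:[] Δ:[(p1 → (p1 → p2))=F] refutes=True  ← countermodel

Result: [0, 1, 0]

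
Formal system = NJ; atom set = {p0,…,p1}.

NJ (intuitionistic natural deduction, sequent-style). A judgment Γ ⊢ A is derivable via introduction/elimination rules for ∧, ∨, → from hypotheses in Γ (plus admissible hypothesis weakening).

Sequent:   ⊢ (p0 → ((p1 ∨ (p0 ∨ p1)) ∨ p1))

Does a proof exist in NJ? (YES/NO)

Proof tree:
[→I]  ⊢ (p0 → ((p1 ∨ (p0 ∨ p1)) ∨ p1))
  [∨I₁] p0 ⊢ ((p1 ∨ (p0 ∨ p1)) ∨ p1)
    [∨I₂] p0 ⊢ (p1 ∨ (p0 ∨ p1))
      [∨I₁] p0 ⊢ (p0 ∨ p1)
        [Ax] p0 ⊢ p0

Result: YES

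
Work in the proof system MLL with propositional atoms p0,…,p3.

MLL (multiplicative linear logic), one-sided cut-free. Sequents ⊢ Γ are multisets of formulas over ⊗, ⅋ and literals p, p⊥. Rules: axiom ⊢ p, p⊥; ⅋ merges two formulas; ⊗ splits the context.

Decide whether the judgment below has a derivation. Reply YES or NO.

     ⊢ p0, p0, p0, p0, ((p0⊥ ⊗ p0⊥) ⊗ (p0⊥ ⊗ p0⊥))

Derivation (root first):
[⊗]  ⊢ p0, p0, p0, p0, ((p0⊥ ⊗ p0⊥) ⊗ (p0⊥ ⊗ p0⊥))
  [⊗]  ⊢ p0, p0, (p0⊥ ⊗ p0⊥)
    [Ax]  ⊢ p0, p0⊥
    [Ax]  ⊢ p0, p0⊥
  [⊗]  ⊢ p0, p0, (p0⊥ ⊗ p0⊥)
    [Ax]  ⊢ p0, p0⊥
    [Ax]  ⊢ p0, p0⊥

Result: YES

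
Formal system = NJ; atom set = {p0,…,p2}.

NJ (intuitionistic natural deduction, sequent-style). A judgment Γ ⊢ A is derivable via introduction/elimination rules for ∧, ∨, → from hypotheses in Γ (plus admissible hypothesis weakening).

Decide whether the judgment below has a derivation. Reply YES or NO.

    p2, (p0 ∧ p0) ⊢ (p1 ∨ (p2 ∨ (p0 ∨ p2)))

Derivation (root first):
[∨I₂] p2, (p0 ∧ p0) ⊢ (p1 ∨ (p2 ∨ (p0 ∨ p2)))
  [Wk] p2, (p0 ∧ p0) ⊢ (p2 ∨ (p0 ∨ p2))
    [∨I₂] p2 ⊢ (p2 ∨ (p0 ∨ p2))
      [∨I₂] p2 ⊢ (p0 ∨ p2)
        [Ax] p2 ⊢ p2

Result: YES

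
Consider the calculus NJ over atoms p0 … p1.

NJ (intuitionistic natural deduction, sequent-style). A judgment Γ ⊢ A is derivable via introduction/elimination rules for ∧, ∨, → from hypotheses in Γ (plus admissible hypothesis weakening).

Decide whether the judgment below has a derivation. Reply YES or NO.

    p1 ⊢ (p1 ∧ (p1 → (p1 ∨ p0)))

Proof tree:
[∧I] p1 ⊢ (p1 ∧ (p1 → (p1 ∨ p0)))
  [Ax] p1 ⊢ p1
  [→I]  ⊢ (p1 → (p1 ∨ p0))
    [∨I₁] p1 ⊢ (p1 ∨ p0)
      [Ax] p1 ⊢ p1

Result: YES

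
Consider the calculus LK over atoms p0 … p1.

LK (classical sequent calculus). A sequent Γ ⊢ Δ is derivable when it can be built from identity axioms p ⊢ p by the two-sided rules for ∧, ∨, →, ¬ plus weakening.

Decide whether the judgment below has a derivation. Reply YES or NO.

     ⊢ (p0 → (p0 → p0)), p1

Proof tree:
[WR]  ⊢ (p0 → (p0 → p0)), p1
  [→R]  ⊢ (p0 → (p0 → p0))
    [→R] p0 ⊢ (p0 → p0)
      [WL] p0, p0 ⊢ p0
        [Ax] p0 ⊢ p0

Result: YES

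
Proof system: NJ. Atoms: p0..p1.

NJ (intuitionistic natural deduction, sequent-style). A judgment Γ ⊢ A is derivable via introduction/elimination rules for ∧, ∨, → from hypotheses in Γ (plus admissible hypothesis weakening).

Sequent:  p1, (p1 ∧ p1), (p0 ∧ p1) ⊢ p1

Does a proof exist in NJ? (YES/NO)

Derivation trace:
[Wk] p1, (p1 ∧ p1), (p0 ∧ p1) ⊢ p1
  [Wk] p1, (p1 ∧ p1) ⊢ p1
    [Ax] p1 ⊢ p1

Result: YES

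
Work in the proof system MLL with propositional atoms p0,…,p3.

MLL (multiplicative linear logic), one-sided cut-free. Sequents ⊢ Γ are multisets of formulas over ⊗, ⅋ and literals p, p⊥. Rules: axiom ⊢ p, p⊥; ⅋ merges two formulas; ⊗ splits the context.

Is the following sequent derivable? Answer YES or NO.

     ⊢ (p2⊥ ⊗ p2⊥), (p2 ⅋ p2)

Derivation trace:
[⅋]  ⊢ (p2⊥ ⊗ p2⊥), (p2 ⅋ p2)
  [⊗]  ⊢ p2, p2, (p2⊥ ⊗ p2⊥)
    [Ax]  ⊢ p2, p2⊥
    [Ax]  ⊢ p2, p2⊥

Result: YES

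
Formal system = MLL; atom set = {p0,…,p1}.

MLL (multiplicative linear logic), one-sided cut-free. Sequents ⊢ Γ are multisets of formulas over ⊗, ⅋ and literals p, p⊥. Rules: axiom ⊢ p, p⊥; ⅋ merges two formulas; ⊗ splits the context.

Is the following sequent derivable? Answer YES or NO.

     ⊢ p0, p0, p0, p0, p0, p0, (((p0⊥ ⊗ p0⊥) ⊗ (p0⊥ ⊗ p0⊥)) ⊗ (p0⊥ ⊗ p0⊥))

Derivation (root first):
[⊗]  ⊢ p0, p0, p0, p0, p0, p0, (((p0⊥ ⊗ p0⊥) ⊗ (p0⊥ ⊗ p0⊥)) ⊗ (p0⊥ ⊗ p0⊥))
  [⊗]  ⊢ p0, p0, p0, p0, ((p0⊥ ⊗ p0⊥) ⊗ (p0⊥ ⊗ p0⊥))
    [⊗]  ⊢ p0, p0, (p0⊥ ⊗ p0⊥)
      [Ax]  ⊢ p0, p0⊥
      [Ax]  ⊢ p0, p0⊥
    [⊗]  ⊢ p0, p0, (p0⊥ ⊗ p0⊥)
      [Ax]  ⊢ p0, p0⊥
      [Ax]  ⊢ p0, p0⊥
  [⊗]  ⊢ p0, p0, (p0⊥ ⊗ p0⊥)
    [Ax]  ⊢ p0, p0⊥
    [Ax]  ⊢ p0, p0⊥

Result: YES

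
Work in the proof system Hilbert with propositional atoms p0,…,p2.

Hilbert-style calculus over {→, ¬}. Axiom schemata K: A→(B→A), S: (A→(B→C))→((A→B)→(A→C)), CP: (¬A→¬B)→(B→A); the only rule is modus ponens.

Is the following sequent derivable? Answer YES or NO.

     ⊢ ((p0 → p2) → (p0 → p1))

Enumerate valuations to refute Γ ⊢ Δ:
  v=000: Γ:[] Δ:[((p0 → p2) → (p0 → p1))=T] refutes=False
  v=001: Γ:[] Δ:[((p0 → p2) → (p0 → p1))=T] refutes=False
  v=010: Γ:[] Δ:[((p0 → p2) → (p0 → p1))=T] refutes=False
  v=011: Γ:[] Δ:[((p0 → p2) → (p0 → p1))=T] refutes=False
  v=100: Γ:[] Δ:[((p0 → p2) → (p0 → p1))=T] refutes=False
  v=101: Γ:[] Δ:[((p0 → p2) → (p0 → p1))=F] refutes=True  ← countermodel

Result: NO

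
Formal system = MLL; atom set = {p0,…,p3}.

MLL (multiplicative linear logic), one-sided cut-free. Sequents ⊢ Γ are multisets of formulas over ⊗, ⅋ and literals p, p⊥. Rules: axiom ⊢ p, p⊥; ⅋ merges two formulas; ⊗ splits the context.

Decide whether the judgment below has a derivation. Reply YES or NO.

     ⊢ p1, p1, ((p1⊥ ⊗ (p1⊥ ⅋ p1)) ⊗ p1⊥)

Proof tree:
[⊗]  ⊢ p1, p1, ((p1⊥ ⊗ (p1⊥ ⅋ p1)) ⊗ p1⊥)
  [⊗]  ⊢ p1, (p1⊥ ⊗ (p1⊥ ⅋ p1))
    [Ax]  ⊢ p1, p1⊥
    [⅋]  ⊢ (p1⊥ ⅋ p1)
      [Ax]  ⊢ p1, p1⊥
  [Ax]  ⊢ p1, p1⊥

Result: YES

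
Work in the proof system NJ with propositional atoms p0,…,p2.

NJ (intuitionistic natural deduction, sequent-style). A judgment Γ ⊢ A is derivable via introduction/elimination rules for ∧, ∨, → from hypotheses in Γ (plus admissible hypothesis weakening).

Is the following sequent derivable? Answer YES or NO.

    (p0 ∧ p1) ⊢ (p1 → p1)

Derivation trace:
[→I] (p0 ∧ p1) ⊢ (p1 → p1)
  [Wk] p1, (p0 ∧ p1) ⊢ p1
    [Ax] p1 ⊢ p1

Result: YES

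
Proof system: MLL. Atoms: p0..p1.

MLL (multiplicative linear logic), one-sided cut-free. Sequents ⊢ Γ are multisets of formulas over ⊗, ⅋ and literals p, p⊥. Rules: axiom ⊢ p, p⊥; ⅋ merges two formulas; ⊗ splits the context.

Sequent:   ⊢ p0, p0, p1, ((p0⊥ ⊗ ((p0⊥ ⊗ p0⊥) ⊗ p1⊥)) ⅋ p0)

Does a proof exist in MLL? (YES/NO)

Proof tree:
[⅋]  ⊢ p0, p0, p1, ((p0⊥ ⊗ ((p0⊥ ⊗ p0⊥) ⊗ p1⊥)) ⅋ p0)
  [⊗]  ⊢ p0, p0, p0, p1, (p0⊥ ⊗ ((p0⊥ ⊗ p0⊥) ⊗ p1⊥))
    [Ax]  ⊢ p0, p0⊥
    [⊗]  ⊢ p0, p0, p1, ((p0⊥ ⊗ p0⊥) ⊗ p1⊥)
      [⊗]  ⊢ p0, p0, (p0⊥ ⊗ p0⊥)
        [Ax]  ⊢ p0, p0⊥
        [Ax]  ⊢ p0, p0⊥
      [Ax]  ⊢ p1, p1⊥

Result: YES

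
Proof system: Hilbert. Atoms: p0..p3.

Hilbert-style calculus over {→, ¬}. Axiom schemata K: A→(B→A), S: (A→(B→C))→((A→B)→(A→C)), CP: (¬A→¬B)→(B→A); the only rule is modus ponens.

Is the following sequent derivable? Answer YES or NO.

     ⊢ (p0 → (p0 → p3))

Truth-table refutation:
  v=0000: Γ:[] Δ:[(p0 → (p0 → p3))=T] refutes=False
  v=0001: Γ:[] Δ:[(p0 → (p0 → p3))=T] refutes=False
  v=0010: Γ:[] Δ:[(p0 → (p0 → p3))=T] refutes=False
  v=0011: Γ:[] Δ:[(p0 → (p0 → p3))=T] refutes=False
  v=0100: Γ:[] Δ:[(p0 → (p0 → p3))=T] refutes=False
  v=0101: Γ:[] Δ:[(p0 → (p0 → p3))=T] refutes=False
  v=0110: Γ:[] Δ:[(p0 → (p0 → p3))=T] refutes=False
  v=0111: Γ:[] Δ:[(p0 → (p0 → p3))=T] refutes=False
  v=1000: Γ:[] Δ:[(p0 → (p0 → p3))=F] refutes=True  ← countermodel

Result: NO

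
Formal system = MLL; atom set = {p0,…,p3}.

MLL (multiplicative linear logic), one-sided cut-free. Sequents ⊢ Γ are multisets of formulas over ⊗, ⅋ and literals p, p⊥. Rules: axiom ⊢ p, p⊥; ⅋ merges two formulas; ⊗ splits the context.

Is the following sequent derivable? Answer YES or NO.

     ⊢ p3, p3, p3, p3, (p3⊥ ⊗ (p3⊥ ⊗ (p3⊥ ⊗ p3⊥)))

Proof tree:
[⊗]  ⊢ p3, p3, p3, p3, (p3⊥ ⊗ (p3⊥ ⊗ (p3⊥ ⊗ p3⊥)))
  [Ax]  ⊢ p3, p3⊥
  [⊗]  ⊢ p3, p3, p3, (p3⊥ ⊗ (p3⊥ ⊗ p3⊥))
    [Ax]  ⊢ p3, p3⊥
    [⊗]  ⊢ p3, p3, (p3⊥ ⊗ p3⊥)
      [Ax]  ⊢ p3, p3⊥
      [Ax]  ⊢ p3, p3⊥

Result: YES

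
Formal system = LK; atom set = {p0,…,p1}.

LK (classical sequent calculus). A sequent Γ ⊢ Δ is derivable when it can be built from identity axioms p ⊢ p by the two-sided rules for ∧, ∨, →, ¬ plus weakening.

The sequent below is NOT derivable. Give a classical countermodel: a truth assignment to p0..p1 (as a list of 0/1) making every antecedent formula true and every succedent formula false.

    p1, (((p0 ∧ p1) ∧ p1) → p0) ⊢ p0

Search for a countermodel by truth-table:
  v=00: Γ:[p1=F, (((p0 ∧ p1) ∧ p1) → p0)=T] Δ:[p0=F] refutes=False
  v=01: Γ:[p1=T, (((p0 ∧ p1) ∧ p1) → p0)=T] Δ:[p0=F] refutes=True  ← countermodel

Result: [0, 1]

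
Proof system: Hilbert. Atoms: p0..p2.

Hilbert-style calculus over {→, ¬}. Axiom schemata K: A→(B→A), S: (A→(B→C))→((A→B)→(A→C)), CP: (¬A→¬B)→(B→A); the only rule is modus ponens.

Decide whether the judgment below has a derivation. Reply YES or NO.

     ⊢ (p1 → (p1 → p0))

Truth-table refutation:
  v=000: Γ:[] Δ:[(p1 → (p1 → p0))=T] refutes=False
  v=001: Γ:[] Δ:[(p1 → (p1 → p0))=T] refutes=False
  v=010: Γ:[] Δ:[(p1 → (p1 → p0))=F] refutes=True  ← countermodel

Result: NO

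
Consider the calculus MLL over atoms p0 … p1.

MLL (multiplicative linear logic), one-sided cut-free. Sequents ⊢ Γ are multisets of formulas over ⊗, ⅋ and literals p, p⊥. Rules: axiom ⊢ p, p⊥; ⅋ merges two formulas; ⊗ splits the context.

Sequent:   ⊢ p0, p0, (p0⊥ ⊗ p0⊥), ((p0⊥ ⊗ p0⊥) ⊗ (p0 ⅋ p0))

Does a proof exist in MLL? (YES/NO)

Proof tree:
[⊗]  ⊢ p0, p0, (p0⊥ ⊗ p0⊥), ((p0⊥ ⊗ p0⊥) ⊗ (p0 ⅋ p0))
  [⊗]  ⊢ p0, p0, (p0⊥ ⊗ p0⊥)
    [Ax]  ⊢ p0, p0⊥
    [Ax]  ⊢ p0, p0⊥
  [⅋]  ⊢ (p0⊥ ⊗ p0⊥), (p0 ⅋ p0)
    [⊗]  ⊢ p0, p0, (p0⊥ ⊗ p0⊥)
      [Ax]  ⊢ p0, p0⊥
      [Ax]  ⊢ p0, p0⊥

Result: YES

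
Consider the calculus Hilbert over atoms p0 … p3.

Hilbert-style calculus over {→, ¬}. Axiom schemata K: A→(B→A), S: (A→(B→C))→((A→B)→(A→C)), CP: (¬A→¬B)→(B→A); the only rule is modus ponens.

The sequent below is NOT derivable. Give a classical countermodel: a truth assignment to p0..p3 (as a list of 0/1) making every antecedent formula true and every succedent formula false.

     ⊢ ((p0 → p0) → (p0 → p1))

Enumerate valuations to refute Γ ⊢ Δ:
  v=0000: Γ:[] Δ:[((p0 → p0) → (p0 → p1))=T] refutes=False
  v=0001: Γ:[] Δ:[((p0 → p0) → (p0 → p1))=T] refutes=False
  v=0010: Γ:[] Δ:[((p0 → p0) → (p0 → p1))=T] refutes=False
  v=0011: Γ:[] Δ:[((p0 → p0) → (p0 → p1))=T] refutes=False
  v=0100: Γ:[] Δ:[((p0 → p0) → (p0 → p1))=T] refutes=False
  v=0101: Γ:[] Δ:[((p0 → p0) → (p0 → p1))=T] refutes=False
  v=0110: Γ:[] Δ:[((p0 → p0) → (p0 → p1))=T] refutes=False
  v=0111: Γ:[] Δ:[((p0 → p0) → (p0 → p1))=T] refutes=False
  v=1000: Γ:[] Δ:[((p0 → p0) → (p0 → p1))=F] refutes=True  ← countermodel

Result: [1, 0, 0, 0]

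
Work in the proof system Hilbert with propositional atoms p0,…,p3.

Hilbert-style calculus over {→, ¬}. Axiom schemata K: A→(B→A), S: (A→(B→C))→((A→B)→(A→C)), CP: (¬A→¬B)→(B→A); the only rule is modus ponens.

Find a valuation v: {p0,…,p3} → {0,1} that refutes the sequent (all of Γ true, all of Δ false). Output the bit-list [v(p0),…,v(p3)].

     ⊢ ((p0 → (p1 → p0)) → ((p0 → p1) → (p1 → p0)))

Truth-table refutation:
  v=0000: Γ:[] Δ:[((p0 → (p1 → p0)) → ((p0 → p1) → (p1 → p0)))=T] refutes=False
  v=0001: Γ:[] Δ:[((p0 → (p1 → p0)) → ((p0 → p1) → (p1 → p0)))=T] refutes=False
  v=0010: Γ:[] Δ:[((p0 → (p1 → p0)) → ((p0 → p1) → (p1 → p0)))=T] refutes=False
  v=0011: Γ:[] Δ:[((p0 → (p1 → p0)) → ((p0 → p1) → (p1 → p0)))=T] refutes=False
  v=0100: Γ:[] Δ:[((p0 → (p1 → p0)) → ((p0 → p1) → (p1 → p0)))=F] refutes=True  ← countermodel

Result: [0, 1, 0, 0]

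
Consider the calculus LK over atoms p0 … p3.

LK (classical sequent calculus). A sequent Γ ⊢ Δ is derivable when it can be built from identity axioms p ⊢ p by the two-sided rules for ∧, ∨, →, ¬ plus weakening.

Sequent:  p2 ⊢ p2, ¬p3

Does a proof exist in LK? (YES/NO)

Derivation (root first):
[¬R] p2 ⊢ p2, ¬p3
  [WL] p2, p3 ⊢ p2
    [Ax] p2 ⊢ p2

Result: YES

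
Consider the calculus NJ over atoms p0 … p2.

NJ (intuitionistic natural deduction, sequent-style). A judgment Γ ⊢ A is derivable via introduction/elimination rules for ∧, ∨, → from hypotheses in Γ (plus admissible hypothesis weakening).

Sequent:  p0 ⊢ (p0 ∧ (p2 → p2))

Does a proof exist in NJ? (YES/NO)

Derivation (root first):
[∧I] p0 ⊢ (p0 ∧ (p2 → p2))
  [Ax] p0 ⊢ p0
  [→I]  ⊢ (p2 → p2)
    [Ax] p2 ⊢ p2

Result: YES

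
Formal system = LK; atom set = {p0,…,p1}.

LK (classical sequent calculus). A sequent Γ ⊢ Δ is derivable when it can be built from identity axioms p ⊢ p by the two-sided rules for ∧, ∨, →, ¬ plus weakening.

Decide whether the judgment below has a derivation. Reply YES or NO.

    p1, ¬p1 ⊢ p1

Proof tree:
[WR] p1, ¬p1 ⊢ p1
  [¬L] p1, ¬p1 ⊢ 
    [Ax] p1 ⊢ p1

Result: YES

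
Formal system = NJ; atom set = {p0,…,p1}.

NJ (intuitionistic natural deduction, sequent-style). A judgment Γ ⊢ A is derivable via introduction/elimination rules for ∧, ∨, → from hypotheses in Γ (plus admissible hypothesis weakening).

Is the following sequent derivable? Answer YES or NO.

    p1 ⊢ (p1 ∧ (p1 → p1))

Proof tree:
[∧I] p1 ⊢ (p1 ∧ (p1 → p1))
  [Ax] p1 ⊢ p1
  [→I]  ⊢ (p1 → p1)
    [Ax] p1 ⊢ p1

Result: YES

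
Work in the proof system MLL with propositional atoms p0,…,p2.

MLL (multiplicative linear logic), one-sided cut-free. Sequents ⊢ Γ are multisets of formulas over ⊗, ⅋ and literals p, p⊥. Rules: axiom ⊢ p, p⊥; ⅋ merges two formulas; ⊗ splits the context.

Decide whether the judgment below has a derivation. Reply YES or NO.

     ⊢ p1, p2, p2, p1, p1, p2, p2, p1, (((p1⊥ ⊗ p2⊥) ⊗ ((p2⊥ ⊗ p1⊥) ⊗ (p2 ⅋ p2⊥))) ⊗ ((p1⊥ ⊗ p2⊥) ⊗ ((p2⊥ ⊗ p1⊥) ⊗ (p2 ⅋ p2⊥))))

Derivation trace:
[⊗]  ⊢ p1, p2, p2, p1, p1, p2, p2, p1, (((p1⊥ ⊗ p2⊥) ⊗ ((p2⊥ ⊗ p1⊥) ⊗ (p2 ⅋ p2⊥))) ⊗ ((p1⊥ ⊗ p2⊥) ⊗ ((p2⊥ ⊗ p1⊥) ⊗ (p2 ⅋ p2⊥))))
  [⊗]  ⊢ p1, p2, p2, p1, ((p1⊥ ⊗ p2⊥) ⊗ ((p2⊥ ⊗ p1⊥) ⊗ (p2 ⅋ p2⊥)))
    [⊗]  ⊢ p1, p2, (p1⊥ ⊗ p2⊥)
      [Ax]  ⊢ p1, p1⊥
      [Ax]  ⊢ p2, p2⊥
    [⊗]  ⊢ p2, p1, ((p2⊥ ⊗ p1⊥) ⊗ (p2 ⅋ p2⊥))
      [⊗]  ⊢ p2, p1, (p2⊥ ⊗ p1⊥)
        [Ax]  ⊢ p2, p2⊥
        [Ax]  ⊢ p1, p1⊥
      [⅋]  ⊢ (p2 ⅋ p2⊥)
        [Ax]  ⊢ p2, p2⊥
  [⊗]  ⊢ p1, p2, p2, p1, ((p1⊥ ⊗ p2⊥) ⊗ ((p2⊥ ⊗ p1⊥) ⊗ (p2 ⅋ p2⊥)))
    [⊗]  ⊢ p1, p2, (p1⊥ ⊗ p2⊥)
      [Ax]  ⊢ p1, p1⊥
      [Ax]  ⊢ p2, p2⊥
    [⊗]  ⊢ p2, p1, ((p2⊥ ⊗ p1⊥) ⊗ (p2 ⅋ p2⊥))
      [⊗]  ⊢ p2, p1, (p2⊥ ⊗ p1⊥)
        [Ax]  ⊢ p2, p2⊥
        [Ax]  ⊢ p1, p1⊥
      [⅋]  ⊢ (p2 ⅋ p2⊥)
        [Ax]  ⊢ p2, p2⊥

Result: YES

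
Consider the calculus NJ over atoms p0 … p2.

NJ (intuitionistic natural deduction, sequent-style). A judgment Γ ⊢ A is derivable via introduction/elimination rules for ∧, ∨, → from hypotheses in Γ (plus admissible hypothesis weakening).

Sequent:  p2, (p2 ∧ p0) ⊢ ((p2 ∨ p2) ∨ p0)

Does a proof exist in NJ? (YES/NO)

Derivation trace:
[Wk] p2, (p2 ∧ p0) ⊢ ((p2 ∨ p2) ∨ p0)
  [∨I₁] p2 ⊢ ((p2 ∨ p2) ∨ p0)
    [∨I₂] p2 ⊢ (p2 ∨ p2)
      [Ax] p2 ⊢ p2

Result: YES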